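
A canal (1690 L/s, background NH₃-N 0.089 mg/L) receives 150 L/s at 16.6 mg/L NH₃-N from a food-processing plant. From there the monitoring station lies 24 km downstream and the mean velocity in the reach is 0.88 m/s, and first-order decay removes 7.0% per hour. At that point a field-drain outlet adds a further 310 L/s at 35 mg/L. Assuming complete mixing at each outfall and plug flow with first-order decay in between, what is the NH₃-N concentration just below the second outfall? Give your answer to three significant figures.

Mixed concentration C = ΣQC/ΣQ = (1690·0.08900 + 150.0·16.60) / 1840 = 2640/1840 = 1.435 mg/L; combined flow 1840 L/s.
Travel time t = 24·1000 / 0.88 = 27270 s = 7.576 h.
7.0%/h lost → k = −ln(1 − 0.07) = 0.07257 h⁻¹.
After decay, C = 1.435 × e^(−kt) = 1.435 × 0.5771 = 0.8281 mg/L.
At the second outfall, C = (1840·0.8281 + 310.0·35.00) / (1840 + 310.0) = 5.755 mg/L.

5.76 mg/L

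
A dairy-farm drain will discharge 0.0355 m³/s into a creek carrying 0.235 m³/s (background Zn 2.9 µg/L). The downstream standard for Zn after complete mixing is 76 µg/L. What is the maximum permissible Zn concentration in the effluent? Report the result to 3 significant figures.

560 µg/L

At the limit, (Qr·Cr + Qe·Cₑ)/(Qr + Qe) = 76:
Cₑ = (0.2705·76 − 0.2350·2.900) / 0.03550 = 559.9 µg/L.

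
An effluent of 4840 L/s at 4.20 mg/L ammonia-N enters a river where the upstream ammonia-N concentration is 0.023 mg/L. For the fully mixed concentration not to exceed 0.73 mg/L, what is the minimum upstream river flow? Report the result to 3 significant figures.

23800 L/s

Set C_mix = 0.73: (Q·0.02300 + 4840·4.200) / (Q + 4840) = 0.73
→ Q = 4840·(4.200 − 0.73)/(0.73 − 0.02300) = 23760 L/s.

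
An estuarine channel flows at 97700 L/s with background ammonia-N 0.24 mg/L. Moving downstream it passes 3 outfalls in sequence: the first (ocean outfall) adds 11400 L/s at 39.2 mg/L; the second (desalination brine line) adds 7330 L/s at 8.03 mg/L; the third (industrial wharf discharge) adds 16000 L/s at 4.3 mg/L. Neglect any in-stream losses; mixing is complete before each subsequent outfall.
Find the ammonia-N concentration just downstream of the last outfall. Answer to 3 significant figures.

After outfall 1: Q = 97700 + 11400 = 109100 L/s; C = (97700·0.2400 + 11400·39.20)/109100 = 4.311 mg/L.
After outfall 2: Q = 109100 + 7330 = 116400 L/s; C = (109100·4.311 + 7330·8.030)/116400 = 4.545 mg/L.
After outfall 3: Q = 116400 + 16000 = 132400 L/s; C = (116400·4.545 + 16000·4.300)/132400 = 4.516 mg/L.

4.52 mg/L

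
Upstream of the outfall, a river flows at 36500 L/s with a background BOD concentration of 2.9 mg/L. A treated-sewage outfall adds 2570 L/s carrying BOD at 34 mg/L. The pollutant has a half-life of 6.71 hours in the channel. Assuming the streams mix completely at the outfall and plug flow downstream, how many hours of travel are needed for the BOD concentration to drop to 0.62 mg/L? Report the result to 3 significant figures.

Conservation of mass: C = (36500·2.900 + 2570·34.00) / 39070 = 193200/39070 = 4.946 mg/L.
Half-life 6.71 h → k = ln 2 / 6.71 = 0.1033 h⁻¹ = 2.479 d⁻¹.
4.946·exp(−k·t) = 0.62 → t = ln(4.946/0.62)/k = 72370 s = 20.10 h.

20.1 h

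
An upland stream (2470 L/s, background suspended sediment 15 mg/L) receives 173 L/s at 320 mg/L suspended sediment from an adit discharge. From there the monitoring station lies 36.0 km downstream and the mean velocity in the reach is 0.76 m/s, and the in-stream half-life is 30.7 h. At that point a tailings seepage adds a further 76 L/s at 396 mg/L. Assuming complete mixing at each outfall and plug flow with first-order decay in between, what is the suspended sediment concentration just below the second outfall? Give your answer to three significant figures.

36.3 mg/L

Mixed concentration C = ΣQC/ΣQ = (2470·15.00 + 173.0·320.0) / 2643 = 92410/2643 = 34.96 mg/L; combined flow 2643 L/s.
Travel time t = 36.0·1000 / 0.76 = 47370 s = 13.16 h.
Half-life 30.7 h → k = ln 2 / 30.7 = 0.02258 h⁻¹ = 0.5419 d⁻¹.
First-order decay: C = 34.96·exp(−k·t) = 34.96·0.7430 = 25.98 mg/L.
Second outfall: C = (2643·25.98 + 76.00·396.0)/2719 = 36.32 mg/L.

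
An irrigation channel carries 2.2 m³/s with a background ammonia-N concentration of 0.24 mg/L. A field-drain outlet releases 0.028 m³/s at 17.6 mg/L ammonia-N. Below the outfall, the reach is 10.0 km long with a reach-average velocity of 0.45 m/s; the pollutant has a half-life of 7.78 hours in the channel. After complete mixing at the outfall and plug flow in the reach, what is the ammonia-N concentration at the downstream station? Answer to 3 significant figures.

After mixing, C = (2.200·0.2400 + 0.02800·17.60) / 2.228 = 1.021/2.228 = 0.4582 mg/L.
Travel time t = 10.0·1000 / 0.45 = 22220 s = 6.173 h.
Half-life 7.78 h → k = ln 2 / 7.78 = 0.08909 h⁻¹ = 2.138 d⁻¹.
First-order decay: C = 0.4582·exp(−k·t) = 0.4582·0.5770 = 0.2644 mg/L.

0.264 mg/L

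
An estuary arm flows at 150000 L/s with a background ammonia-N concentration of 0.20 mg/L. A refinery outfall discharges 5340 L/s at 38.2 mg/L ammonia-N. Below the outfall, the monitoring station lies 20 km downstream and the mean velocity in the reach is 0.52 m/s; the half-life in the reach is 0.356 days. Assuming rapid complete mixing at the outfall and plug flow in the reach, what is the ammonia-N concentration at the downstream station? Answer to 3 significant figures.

Mass balance: C = (150000·0.2000 + 5340·38.20) / 155300 = 234000/155300 = 1.506 mg/L.
Travel time t = 20·1000 / 0.52 = 38460 s = 10.68 h.
Half-life 0.356 d → k = ln 2 / 0.356 = 1.947 d⁻¹.
Decay over the reach: 1.506·exp(−kt) = 1.506·0.4203 = 0.6331 mg/L.

0.633 mg/L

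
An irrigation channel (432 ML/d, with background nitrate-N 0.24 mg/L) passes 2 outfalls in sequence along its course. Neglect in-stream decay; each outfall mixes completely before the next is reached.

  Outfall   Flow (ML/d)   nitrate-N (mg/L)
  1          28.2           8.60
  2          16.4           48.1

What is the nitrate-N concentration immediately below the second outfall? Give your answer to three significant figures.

Outfall 1: combined Q = 460.2 ML/d; C = (432.0·0.2400 + 28.20·8.600)/460.2 = 0.7523 mg/L.
Outfall 2: combined Q = 476.6 ML/d; C = (460.2·0.7523 + 16.40·48.10)/476.6 = 2.382 mg/L.

2.38 mg/L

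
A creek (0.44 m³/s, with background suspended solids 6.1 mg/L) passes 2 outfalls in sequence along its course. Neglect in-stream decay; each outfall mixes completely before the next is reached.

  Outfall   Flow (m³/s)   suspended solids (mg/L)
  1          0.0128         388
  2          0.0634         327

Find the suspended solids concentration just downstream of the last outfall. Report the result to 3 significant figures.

55.0 mg/L

After outfall 1: Q = 0.4400 + 0.01280 = 0.4528 m³/s; C = (0.4400·6.100 + 0.01280·388.0)/0.4528 = 16.90 mg/L.
After outfall 2: Q = 0.4528 + 0.06340 = 0.5162 m³/s; C = (0.4528·16.90 + 0.06340·327.0)/0.5162 = 54.98 mg/L.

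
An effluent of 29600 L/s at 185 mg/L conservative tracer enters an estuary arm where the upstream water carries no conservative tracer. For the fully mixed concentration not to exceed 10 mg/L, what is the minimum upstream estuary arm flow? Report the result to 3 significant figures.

518000 L/s

Set C_mix = 10: (Q·0 + 29600·185.0) / (Q + 29600) = 10
→ Q = 29600·(185.0 − 10)/(10 − 0) = 518000 L/s.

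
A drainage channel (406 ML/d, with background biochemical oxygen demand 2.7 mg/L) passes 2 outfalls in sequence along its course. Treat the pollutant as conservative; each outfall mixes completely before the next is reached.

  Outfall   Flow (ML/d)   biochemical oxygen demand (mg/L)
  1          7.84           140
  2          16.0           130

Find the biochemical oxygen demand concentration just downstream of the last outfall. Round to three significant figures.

9.94 mg/L

Outfall 1: combined Q = 413.8 ML/d; C = (406.0·2.700 + 7.840·140.0)/413.8 = 5.301 mg/L.
Outfall 2: combined Q = 429.8 ML/d; C = (413.8·5.301 + 16.00·130.0)/429.8 = 9.943 mg/L.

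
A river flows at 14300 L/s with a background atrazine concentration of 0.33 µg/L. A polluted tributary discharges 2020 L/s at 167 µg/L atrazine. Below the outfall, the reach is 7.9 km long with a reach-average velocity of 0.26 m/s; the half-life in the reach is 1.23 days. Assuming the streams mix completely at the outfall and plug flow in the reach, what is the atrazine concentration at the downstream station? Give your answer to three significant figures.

After mixing, C = (14300·0.3300 + 2020·167.0) / 16320 = 342100/16320 = 20.96 µg/L.
Travel time t = 7.9·1000 / 0.26 = 30380 s = 8.440 h.
Half-life 1.23 d → k = ln 2 / 1.23 = 0.5635 d⁻¹.
First-order decay: C = 20.96·exp(−k·t) = 20.96·0.8202 = 17.19 µg/L.

17.2 µg/L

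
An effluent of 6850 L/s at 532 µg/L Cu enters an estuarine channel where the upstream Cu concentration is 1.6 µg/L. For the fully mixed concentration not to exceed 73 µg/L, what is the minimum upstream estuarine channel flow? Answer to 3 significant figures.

44000 L/s

Set C_mix = 73: (Q·1.600 + 6850·532.0) / (Q + 6850) = 73
→ Q = 6850·(532.0 − 73)/(73 − 1.600) = 44040 L/s.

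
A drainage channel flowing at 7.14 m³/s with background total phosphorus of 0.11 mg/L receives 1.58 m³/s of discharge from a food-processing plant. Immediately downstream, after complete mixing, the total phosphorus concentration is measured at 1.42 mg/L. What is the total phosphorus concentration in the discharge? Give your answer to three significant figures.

Mass balance: 7.140·0.1100 + 1.580·Cₑ = 8.720·1.420
→ Cₑ = (8.720·1.420 − 7.140·0.1100) / 1.580 = 7.340 mg/L.

7.34 mg/L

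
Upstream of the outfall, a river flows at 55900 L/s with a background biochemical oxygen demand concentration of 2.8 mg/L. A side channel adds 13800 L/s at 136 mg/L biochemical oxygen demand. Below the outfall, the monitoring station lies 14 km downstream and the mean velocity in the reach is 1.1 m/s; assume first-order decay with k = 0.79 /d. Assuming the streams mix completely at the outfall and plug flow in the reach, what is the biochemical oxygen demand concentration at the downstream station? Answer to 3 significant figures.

26.0 mg/L

After mixing, C = (55900·2.800 + 13800·136.0) / 69700 = 2033000/69700 = 29.17 mg/L.
Travel time t = 14·1000 / 1.1 = 12730 s = 3.535 h.
First-order decay: C = 29.17·exp(−k·t) = 29.17·0.8901 = 25.97 mg/L.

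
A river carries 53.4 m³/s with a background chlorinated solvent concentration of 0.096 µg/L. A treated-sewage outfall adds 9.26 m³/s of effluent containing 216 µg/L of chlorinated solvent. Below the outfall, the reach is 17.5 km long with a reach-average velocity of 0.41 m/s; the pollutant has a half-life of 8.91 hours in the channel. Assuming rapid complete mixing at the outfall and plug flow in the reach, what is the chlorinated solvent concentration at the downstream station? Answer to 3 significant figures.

12.7 µg/L

After mixing, C = (53.40·0.09600 + 9.260·216.0) / 62.66 = 2005/62.66 = 32.00 µg/L.
Travel time t = 17.5·1000 / 0.41 = 42680 s = 11.86 h.
Half-life 8.91 h → k = ln 2 / 8.91 = 0.07779 h⁻¹ = 1.867 d⁻¹.
First-order decay: C = 32.00·exp(−k·t) = 32.00·0.3976 = 12.72 µg/L.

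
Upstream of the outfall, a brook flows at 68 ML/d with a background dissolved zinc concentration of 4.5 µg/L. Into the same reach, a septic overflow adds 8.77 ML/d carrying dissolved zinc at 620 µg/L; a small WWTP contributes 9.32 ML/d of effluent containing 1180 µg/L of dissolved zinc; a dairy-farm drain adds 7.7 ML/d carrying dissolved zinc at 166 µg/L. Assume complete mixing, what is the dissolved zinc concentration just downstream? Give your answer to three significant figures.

After mixing, C = (68.00·4.500 + 8.770·620.0 + 9.320·1180 + 7.700·166.0) / 93.79 = 18020/93.79 = 192.1 µg/L.

192 µg/L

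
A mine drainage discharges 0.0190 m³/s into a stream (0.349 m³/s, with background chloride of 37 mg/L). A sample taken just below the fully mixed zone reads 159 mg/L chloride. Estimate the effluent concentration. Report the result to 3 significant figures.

Mass balance: 0.3490·37.00 + 0.01900·Cₑ = 0.3680·159.0
→ Cₑ = (0.3680·159.0 − 0.3490·37.00) / 0.01900 = 2400 mg/L.

2400 mg/L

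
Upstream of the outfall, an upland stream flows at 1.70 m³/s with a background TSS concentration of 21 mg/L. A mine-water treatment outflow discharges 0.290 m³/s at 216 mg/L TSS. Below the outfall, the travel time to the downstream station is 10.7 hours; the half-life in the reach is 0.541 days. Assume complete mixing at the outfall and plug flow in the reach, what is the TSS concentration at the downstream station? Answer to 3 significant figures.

Mixed concentration C = ΣQC/ΣQ = (1.700·21.00 + 0.2900·216.0) / 1.990 = 98.34/1.990 = 49.42 mg/L.
Half-life 0.541 d → k = ln 2 / 0.541 = 1.281 d⁻¹.
First-order decay: C = 49.42·exp(−k·t) = 49.42·0.5648 = 27.91 mg/L.

27.9 mg/L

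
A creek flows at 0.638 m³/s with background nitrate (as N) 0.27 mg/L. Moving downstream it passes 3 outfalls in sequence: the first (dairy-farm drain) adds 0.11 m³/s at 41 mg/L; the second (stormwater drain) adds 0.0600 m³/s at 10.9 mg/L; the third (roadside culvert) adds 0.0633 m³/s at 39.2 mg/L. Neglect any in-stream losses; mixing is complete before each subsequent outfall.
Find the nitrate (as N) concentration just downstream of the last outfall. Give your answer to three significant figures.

8.97 mg/L

Outfall 1: combined Q = 0.7480 m³/s; C = (0.6380·0.2700 + 0.1100·41.00)/0.7480 = 6.260 mg/L.
Outfall 2: combined Q = 0.8080 m³/s; C = (0.7480·6.260 + 0.06000·10.90)/0.8080 = 6.604 mg/L.
Outfall 3: combined Q = 0.8713 m³/s; C = (0.8080·6.604 + 0.06330·39.20)/0.8713 = 8.972 mg/L.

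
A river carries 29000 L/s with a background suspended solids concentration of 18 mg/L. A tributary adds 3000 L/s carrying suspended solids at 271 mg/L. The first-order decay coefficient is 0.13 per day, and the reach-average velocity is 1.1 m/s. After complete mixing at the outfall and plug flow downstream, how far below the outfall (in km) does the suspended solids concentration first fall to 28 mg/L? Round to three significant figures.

Mass balance: C = (29000·18.00 + 3000·271.0) / 32000 = 1335000/32000 = 41.72 mg/L.
Set 41.72·exp(−k·t) = 28 → t = ln(41.72/28)/k = 265000 s = 73.61 h.
Distance = v·t = 1.1·265000 = 291500 m = 291.5 km.

292 km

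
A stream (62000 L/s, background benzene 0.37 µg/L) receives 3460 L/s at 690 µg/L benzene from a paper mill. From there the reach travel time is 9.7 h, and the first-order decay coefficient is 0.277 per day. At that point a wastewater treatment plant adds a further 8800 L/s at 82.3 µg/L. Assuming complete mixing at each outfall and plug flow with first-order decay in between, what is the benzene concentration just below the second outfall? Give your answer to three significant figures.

Mass balance: C = (62000·0.3700 + 3460·690.0) / 65460 = 2410000/65460 = 36.82 µg/L; combined flow 65460 L/s.
First-order decay: C = 36.82·exp(−k·t) = 36.82·0.8941 = 32.92 µg/L.
Second outfall: C = (65460·32.92 + 8800·82.30)/74260 = 38.77 µg/L.

38.8 µg/L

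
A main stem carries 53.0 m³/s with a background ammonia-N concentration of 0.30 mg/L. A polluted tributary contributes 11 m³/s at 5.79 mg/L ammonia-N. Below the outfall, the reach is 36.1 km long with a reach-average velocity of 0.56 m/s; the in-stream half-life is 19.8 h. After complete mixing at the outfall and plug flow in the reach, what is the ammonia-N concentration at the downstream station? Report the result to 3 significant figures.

0.664 mg/L

Conservation of mass: C = (53.00·0.3000 + 11.00·5.790) / 64.00 = 79.59/64.00 = 1.244 mg/L.
Travel time t = 36.1·1000 / 0.56 = 64460 s = 17.91 h.
Half-life 19.8 h → k = ln 2 / 19.8 = 0.03501 h⁻¹ = 0.8402 d⁻¹.
After decay, C = 1.244 × e^(−kt) = 1.244 × 0.5343 = 0.6644 mg/L.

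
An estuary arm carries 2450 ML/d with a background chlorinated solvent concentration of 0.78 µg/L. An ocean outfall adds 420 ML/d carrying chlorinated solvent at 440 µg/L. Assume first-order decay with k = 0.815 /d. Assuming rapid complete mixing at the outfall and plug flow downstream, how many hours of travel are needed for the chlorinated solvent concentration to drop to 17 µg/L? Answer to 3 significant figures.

39.5 h

Flow-weighted average: C = (2450·0.7800 + 420.0·440.0) / 2870 = 186700/2870 = 65.06 µg/L.
65.06·exp(−k·t) = 17 → t = ln(65.06/17)/k = 142300 s = 39.52 h.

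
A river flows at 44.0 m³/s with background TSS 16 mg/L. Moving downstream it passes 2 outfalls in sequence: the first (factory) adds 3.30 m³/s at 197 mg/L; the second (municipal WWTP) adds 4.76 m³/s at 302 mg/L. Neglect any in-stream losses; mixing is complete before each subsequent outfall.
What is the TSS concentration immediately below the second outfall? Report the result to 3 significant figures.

53.6 mg/L

Below outfall 1: Q → 47.30 m³/s, C = (44.00·16.00 + 3.300·197.0)/47.30 = 28.63 mg/L.
Below outfall 2: Q → 52.06 m³/s, C = (47.30·28.63 + 4.760·302.0)/52.06 = 53.62 mg/L.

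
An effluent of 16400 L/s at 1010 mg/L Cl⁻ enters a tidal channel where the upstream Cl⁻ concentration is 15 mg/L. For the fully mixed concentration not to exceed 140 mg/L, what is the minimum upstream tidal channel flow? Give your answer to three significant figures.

Set C_mix = 140: (Q·15.00 + 16400·1010) / (Q + 16400) = 140
→ Q = 16400·(1010 − 140)/(140 − 15.00) = 114100 L/s.

114000 L/s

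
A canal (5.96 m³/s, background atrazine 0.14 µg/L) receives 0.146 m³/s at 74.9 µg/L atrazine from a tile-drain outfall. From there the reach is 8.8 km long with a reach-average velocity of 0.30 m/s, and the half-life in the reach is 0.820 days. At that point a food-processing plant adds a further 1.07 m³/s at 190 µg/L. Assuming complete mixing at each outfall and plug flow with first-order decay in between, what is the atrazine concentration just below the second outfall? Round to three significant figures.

29.6 µg/L

Mixed concentration C = ΣQC/ΣQ = (5.960·0.1400 + 0.1460·74.90) / 6.106 = 11.77/6.106 = 1.928 µg/L; combined flow 6.106 m³/s.
Travel time t = 8.8·1000 / 0.30 = 29330 s = 8.148 h.
Half-life 0.820 d → k = ln 2 / 0.820 = 0.8453 d⁻¹.
First-order decay: C = 1.928·exp(−k·t) = 1.928·0.7505 = 1.447 µg/L.
At the second outfall, C = (6.106·1.447 + 1.070·190.0) / (6.106 + 1.070) = 29.56 µg/L.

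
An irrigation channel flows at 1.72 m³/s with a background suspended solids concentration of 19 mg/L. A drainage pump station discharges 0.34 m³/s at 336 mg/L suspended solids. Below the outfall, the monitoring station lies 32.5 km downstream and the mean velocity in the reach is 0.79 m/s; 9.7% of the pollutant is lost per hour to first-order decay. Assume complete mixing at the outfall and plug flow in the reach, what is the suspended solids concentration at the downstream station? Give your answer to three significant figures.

After mixing, C = (1.720·19.00 + 0.3400·336.0) / 2.060 = 146.9/2.060 = 71.32 mg/L.
Travel time t = 32.5·1000 / 0.79 = 41140 s = 11.43 h.
9.7%/h lost → k = −ln(1 − 0.097) = 0.1020 h⁻¹.
Decay over the reach: 71.32·exp(−kt) = 71.32·0.3116 = 22.22 mg/L.

22.2 mg/L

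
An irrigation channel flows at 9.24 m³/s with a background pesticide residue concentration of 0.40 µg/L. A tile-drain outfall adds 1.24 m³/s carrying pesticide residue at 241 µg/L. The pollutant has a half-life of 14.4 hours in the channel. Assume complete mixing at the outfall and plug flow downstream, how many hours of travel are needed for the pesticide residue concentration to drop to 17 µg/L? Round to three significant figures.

Mass balance: C = (9.240·0.4000 + 1.240·241.0) / 10.48 = 302.5/10.48 = 28.87 µg/L.
Half-life 14.4 h → k = ln 2 / 14.4 = 0.04814 h⁻¹ = 1.155 d⁻¹.
28.87·exp(−k·t) = 17 → t = ln(28.87/17)/k = 39600 s = 11.00 h.

11.0 h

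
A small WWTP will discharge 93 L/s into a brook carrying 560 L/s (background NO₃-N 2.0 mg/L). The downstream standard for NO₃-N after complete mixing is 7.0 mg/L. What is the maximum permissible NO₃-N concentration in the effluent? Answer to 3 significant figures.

At the limit, (Qr·Cr + Qe·Cₑ)/(Qr + Qe) = 7.0:
Cₑ = (653.0·7.0 − 560.0·2.000) / 93.00 = 37.11 mg/L.

37.1 mg/L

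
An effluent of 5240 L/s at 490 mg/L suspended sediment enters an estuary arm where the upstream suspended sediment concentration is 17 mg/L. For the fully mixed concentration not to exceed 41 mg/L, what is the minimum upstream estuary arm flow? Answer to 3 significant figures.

Set C_mix = 41: (Q·17.00 + 5240·490.0) / (Q + 5240) = 41
→ Q = 5240·(490.0 − 41)/(41 − 17.00) = 98030 L/s.

98000 L/s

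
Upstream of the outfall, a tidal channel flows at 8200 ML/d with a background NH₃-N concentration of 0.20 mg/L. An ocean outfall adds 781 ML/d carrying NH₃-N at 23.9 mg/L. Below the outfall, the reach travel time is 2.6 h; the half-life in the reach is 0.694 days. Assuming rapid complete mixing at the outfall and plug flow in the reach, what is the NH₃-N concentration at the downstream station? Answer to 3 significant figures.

Conservation of mass: C = (8200·0.2000 + 781.0·23.90) / 8981 = 20310/8981 = 2.261 mg/L.
Half-life 0.694 d → k = ln 2 / 0.694 = 0.9988 d⁻¹.
After decay, C = 2.261 × e^(−kt) = 2.261 × 0.8974 = 2.029 mg/L.

2.03 mg/L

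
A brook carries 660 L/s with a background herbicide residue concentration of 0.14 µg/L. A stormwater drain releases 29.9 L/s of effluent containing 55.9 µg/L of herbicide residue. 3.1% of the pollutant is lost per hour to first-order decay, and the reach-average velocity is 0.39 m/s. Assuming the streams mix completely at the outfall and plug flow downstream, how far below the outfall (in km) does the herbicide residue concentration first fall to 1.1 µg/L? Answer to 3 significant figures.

37.6 km

Mixed concentration C = ΣQC/ΣQ = (660.0·0.1400 + 29.90·55.90) / 689.9 = 1764/689.9 = 2.557 µg/L.
3.1%/h lost → k = −ln(1 − 0.031) = 0.03149 h⁻¹.
Set 2.557·exp(−k·t) = 1.1 → t = ln(2.557/1.1)/k = 96410 s = 26.78 h.
Distance = v·t = 0.39·96410 = 37600 m = 37.60 km.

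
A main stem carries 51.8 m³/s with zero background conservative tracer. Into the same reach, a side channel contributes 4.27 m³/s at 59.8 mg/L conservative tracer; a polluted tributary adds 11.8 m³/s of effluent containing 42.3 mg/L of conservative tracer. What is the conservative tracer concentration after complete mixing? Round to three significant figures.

11.1 mg/L

Mixed concentration C = ΣQC/ΣQ = (51.80·0 + 4.270·59.80 + 11.80·42.30) / 67.87 = 754.5/67.87 = 11.12 mg/L.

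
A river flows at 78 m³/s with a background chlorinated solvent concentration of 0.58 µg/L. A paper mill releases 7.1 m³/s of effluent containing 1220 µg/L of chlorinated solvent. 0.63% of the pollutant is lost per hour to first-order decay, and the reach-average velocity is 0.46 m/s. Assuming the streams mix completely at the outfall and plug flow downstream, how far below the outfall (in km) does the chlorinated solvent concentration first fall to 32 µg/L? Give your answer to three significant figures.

Mass balance: C = (78.00·0.5800 + 7.100·1220) / 85.10 = 8707/85.10 = 102.3 µg/L.
0.63%/h lost → k = −ln(1 − 0.0063) = 0.006320 h⁻¹.
Set 102.3·exp(−k·t) = 32 → t = ln(102.3/32)/k = 662100 s = 183.9 h.
Distance = v·t = 0.46·662100 = 304600 m = 304.6 km.

305 km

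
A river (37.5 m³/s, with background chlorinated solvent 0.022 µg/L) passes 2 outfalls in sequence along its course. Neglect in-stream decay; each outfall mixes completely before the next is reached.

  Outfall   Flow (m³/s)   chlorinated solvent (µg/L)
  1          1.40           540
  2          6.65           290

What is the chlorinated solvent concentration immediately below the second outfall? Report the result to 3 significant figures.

After outfall 1: Q = 37.50 + 1.400 = 38.90 m³/s; C = (37.50·0.02200 + 1.400·540.0)/38.90 = 19.46 µg/L.
After outfall 2: Q = 38.90 + 6.650 = 45.55 m³/s; C = (38.90·19.46 + 6.650·290.0)/45.55 = 58.95 µg/L.

59.0 µg/L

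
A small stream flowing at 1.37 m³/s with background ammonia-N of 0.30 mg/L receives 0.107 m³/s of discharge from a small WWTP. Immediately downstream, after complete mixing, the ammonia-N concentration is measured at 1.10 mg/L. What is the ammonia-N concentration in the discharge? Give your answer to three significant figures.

Mass balance: 1.370·0.3000 + 0.1070·Cₑ = 1.477·1.100
→ Cₑ = (1.477·1.100 − 1.370·0.3000) / 0.1070 = 11.34 mg/L.

11.3 mg/L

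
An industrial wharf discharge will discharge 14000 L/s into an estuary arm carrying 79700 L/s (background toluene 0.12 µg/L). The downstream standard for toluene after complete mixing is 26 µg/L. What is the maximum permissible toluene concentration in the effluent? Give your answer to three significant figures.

At the limit, (Qr·Cr + Qe·Cₑ)/(Qr + Qe) = 26:
Cₑ = (93700·26 − 79700·0.1200) / 14000 = 173.3 µg/L.

173 µg/L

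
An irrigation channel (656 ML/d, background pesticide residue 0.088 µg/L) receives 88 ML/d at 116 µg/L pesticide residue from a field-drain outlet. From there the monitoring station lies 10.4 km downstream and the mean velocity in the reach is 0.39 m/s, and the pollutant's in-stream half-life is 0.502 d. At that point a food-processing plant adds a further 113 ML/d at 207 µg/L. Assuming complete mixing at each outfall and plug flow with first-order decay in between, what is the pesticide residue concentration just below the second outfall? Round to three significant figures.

Mixed concentration C = ΣQC/ΣQ = (656.0·0.08800 + 88.00·116.0) / 744.0 = 10270/744.0 = 13.80 µg/L; combined flow 744.0 ML/d.
Travel time t = 10.4·1000 / 0.39 = 26670 s = 7.407 h.
Half-life 0.502 d → k = ln 2 / 0.502 = 1.381 d⁻¹.
Decay over the reach: 13.80·exp(−kt) = 13.80·0.6530 = 9.010 µg/L.
At the second outfall, C = (744.0·9.010 + 113.0·207.0) / (744.0 + 113.0) = 35.12 µg/L.

35.1 µg/L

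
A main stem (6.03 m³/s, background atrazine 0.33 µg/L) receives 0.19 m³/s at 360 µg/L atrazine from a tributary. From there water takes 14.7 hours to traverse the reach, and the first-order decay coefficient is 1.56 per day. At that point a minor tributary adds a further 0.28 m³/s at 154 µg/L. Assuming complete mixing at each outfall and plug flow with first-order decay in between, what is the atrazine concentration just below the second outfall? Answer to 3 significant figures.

Mixed concentration C = ΣQC/ΣQ = (6.030·0.3300 + 0.1900·360.0) / 6.220 = 70.39/6.220 = 11.32 µg/L; combined flow 6.220 m³/s.
First-order decay: C = 11.32·exp(−k·t) = 11.32·0.3846 = 4.353 µg/L.
At the second outfall, C = (6.220·4.353 + 0.2800·154.0) / (6.220 + 0.2800) = 10.80 µg/L.

10.8 µg/L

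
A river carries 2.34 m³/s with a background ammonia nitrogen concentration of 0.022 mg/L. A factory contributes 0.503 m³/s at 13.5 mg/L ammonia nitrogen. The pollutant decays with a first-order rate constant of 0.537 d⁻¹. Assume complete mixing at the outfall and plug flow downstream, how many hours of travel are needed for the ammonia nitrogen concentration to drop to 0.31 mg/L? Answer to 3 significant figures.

After mixing, C = (2.340·0.02200 + 0.5030·13.50) / 2.843 = 6.842/2.843 = 2.407 mg/L.
2.407·exp(−k·t) = 0.31 → t = ln(2.407/0.31)/k = 329700 s = 91.59 h.

91.6 h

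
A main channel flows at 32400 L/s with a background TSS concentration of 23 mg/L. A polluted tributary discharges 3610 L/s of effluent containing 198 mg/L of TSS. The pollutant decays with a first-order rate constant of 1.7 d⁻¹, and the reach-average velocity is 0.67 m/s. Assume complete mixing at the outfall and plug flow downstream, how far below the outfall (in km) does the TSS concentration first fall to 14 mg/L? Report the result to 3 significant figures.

36.2 km

After mixing, C = (32400·23.00 + 3610·198.0) / 36010 = 1460000/36010 = 40.54 mg/L.
Set 40.54·exp(−k·t) = 14 → t = ln(40.54/14)/k = 54040 s = 15.01 h.
Distance = v·t = 0.67·54040 = 36210 m = 36.21 km.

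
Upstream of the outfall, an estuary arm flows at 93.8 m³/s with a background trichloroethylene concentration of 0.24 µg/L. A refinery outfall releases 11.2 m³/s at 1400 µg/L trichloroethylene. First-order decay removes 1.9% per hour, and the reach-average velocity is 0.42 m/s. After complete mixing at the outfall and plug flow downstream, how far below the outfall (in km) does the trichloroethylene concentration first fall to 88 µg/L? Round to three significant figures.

Conservation of mass: C = (93.80·0.2400 + 11.20·1400) / 105.0 = 15700/105.0 = 149.5 µg/L.
1.9%/h lost → k = −ln(1 − 0.019) = 0.01918 h⁻¹.
Set 149.5·exp(−k·t) = 88 → t = ln(149.5/88)/k = 99520 s = 27.64 h.
Distance = v·t = 0.42·99520 = 41800 m = 41.80 km.

41.8 km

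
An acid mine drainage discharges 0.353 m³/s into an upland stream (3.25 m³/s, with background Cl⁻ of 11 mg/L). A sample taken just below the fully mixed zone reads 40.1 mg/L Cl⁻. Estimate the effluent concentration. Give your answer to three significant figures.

Mass balance: 3.250·11.00 + 0.3530·Cₑ = 3.603·40.10
→ Cₑ = (3.603·40.10 − 3.250·11.00) / 0.3530 = 308.0 mg/L.

308 mg/L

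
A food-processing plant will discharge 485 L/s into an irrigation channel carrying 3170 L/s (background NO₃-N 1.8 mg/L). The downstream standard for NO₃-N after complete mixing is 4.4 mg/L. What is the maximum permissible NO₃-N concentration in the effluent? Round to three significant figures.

At the limit, (Qr·Cr + Qe·Cₑ)/(Qr + Qe) = 4.4:
Cₑ = (3655·4.4 − 3170·1.800) / 485.0 = 21.39 mg/L.

21.4 mg/L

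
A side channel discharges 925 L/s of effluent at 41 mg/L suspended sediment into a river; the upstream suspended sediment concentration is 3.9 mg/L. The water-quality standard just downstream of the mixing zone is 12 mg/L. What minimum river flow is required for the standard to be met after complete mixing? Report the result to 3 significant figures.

Set C_mix = 12: (Q·3.900 + 925.0·41.00) / (Q + 925.0) = 12
→ Q = 925.0·(41.00 − 12)/(12 − 3.900) = 3312 L/s.

3310 L/s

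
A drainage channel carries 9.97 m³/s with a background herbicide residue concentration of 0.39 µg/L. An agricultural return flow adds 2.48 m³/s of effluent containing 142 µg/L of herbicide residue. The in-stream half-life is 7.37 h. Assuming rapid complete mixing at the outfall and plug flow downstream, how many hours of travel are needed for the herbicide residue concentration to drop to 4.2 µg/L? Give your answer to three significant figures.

20.4 h

Mass balance: C = (9.970·0.3900 + 2.480·142.0) / 12.45 = 356.0/12.45 = 28.60 µg/L.
Half-life 7.37 h → k = ln 2 / 7.37 = 0.09405 h⁻¹ = 2.257 d⁻¹.
28.60·exp(−k·t) = 4.2 → t = ln(28.60/4.2)/k = 73430 s = 20.40 h.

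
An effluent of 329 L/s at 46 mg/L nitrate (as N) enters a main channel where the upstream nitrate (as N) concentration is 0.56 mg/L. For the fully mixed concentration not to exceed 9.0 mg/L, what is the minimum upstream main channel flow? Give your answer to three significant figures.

1440 L/s

Set C_mix = 9.0: (Q·0.5600 + 329.0·46.00) / (Q + 329.0) = 9.0
→ Q = 329.0·(46.00 − 9.0)/(9.0 − 0.5600) = 1442 L/s.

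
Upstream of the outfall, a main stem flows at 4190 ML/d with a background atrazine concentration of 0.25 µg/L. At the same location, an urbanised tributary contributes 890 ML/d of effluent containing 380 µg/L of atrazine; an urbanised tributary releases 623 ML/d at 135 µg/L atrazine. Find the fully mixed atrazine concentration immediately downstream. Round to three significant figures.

Mixed concentration C = ΣQC/ΣQ = (4190·0.2500 + 890.0·380.0 + 623.0·135.0) / 5703 = 423400/5703 = 74.23 µg/L.

74.2 µg/L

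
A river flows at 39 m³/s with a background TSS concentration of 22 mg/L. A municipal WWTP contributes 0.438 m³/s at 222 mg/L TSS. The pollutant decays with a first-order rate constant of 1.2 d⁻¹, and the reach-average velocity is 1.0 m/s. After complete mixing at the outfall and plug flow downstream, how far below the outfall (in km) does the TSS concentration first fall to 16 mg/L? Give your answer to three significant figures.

29.9 km

Mixed concentration C = ΣQC/ΣQ = (39.00·22.00 + 0.4380·222.0) / 39.44 = 955.2/39.44 = 24.22 mg/L.
Set 24.22·exp(−k·t) = 16 → t = ln(24.22/16)/k = 29850 s = 8.293 h.
Distance = v·t = 1.0·29850 = 29850 m = 29.85 km.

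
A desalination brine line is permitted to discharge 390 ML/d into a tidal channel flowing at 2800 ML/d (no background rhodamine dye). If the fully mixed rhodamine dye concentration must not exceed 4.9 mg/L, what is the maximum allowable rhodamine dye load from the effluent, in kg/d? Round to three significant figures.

Mass balance at the limit: 2800·0 + 390.0·Cₑ = 3190·4.9 → Cₑ = 40.08 mg/L.
390.0 ML/d = 4.514 m³/s. Load = 4.514 m³/s × 40.08 g/m³ × 86 400 s/d = 15630 kg/d.

15600 kg/d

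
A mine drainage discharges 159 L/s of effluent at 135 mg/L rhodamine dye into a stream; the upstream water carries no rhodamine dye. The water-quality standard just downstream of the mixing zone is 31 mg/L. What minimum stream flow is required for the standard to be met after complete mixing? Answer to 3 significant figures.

533 L/s

Set C_mix = 31: (Q·0 + 159.0·135.0) / (Q + 159.0) = 31
→ Q = 159.0·(135.0 − 31)/(31 − 0) = 533.4 L/s.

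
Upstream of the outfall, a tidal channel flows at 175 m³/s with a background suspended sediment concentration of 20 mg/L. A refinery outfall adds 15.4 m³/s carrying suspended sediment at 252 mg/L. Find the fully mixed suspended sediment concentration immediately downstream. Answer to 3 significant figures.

38.8 mg/L

Mixed concentration C = ΣQC/ΣQ = (175.0·20.00 + 15.40·252.0) / 190.4 = 7381/190.4 = 38.76 mg/L.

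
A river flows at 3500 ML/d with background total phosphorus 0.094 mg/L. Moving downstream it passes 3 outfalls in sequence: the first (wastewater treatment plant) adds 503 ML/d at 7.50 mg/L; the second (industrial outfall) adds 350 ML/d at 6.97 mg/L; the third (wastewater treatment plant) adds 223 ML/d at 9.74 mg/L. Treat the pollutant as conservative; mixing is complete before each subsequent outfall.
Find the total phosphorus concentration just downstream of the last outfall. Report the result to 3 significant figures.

After outfall 1: Q = 3500 + 503.0 = 4003 ML/d; C = (3500·0.09400 + 503.0·7.500)/4003 = 1.025 mg/L.
After outfall 2: Q = 4003 + 350.0 = 4353 ML/d; C = (4003·1.025 + 350.0·6.970)/4353 = 1.503 mg/L.
After outfall 3: Q = 4353 + 223.0 = 4576 ML/d; C = (4353·1.503 + 223.0·9.740)/4576 = 1.904 mg/L.

1.90 mg/L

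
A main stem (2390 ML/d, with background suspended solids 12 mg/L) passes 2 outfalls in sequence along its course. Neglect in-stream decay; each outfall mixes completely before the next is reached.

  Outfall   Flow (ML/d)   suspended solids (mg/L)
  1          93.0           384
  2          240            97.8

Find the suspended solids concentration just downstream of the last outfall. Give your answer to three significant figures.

Outfall 1: combined Q = 2483 ML/d; C = (2390·12.00 + 93.00·384.0)/2483 = 25.93 mg/L.
Outfall 2: combined Q = 2723 ML/d; C = (2483·25.93 + 240.0·97.80)/2723 = 32.27 mg/L.

32.3 mg/L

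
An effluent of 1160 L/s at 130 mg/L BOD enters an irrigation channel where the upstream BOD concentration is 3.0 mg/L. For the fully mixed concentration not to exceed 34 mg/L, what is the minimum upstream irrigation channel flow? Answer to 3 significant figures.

3590 L/s

Set C_mix = 34: (Q·3.000 + 1160·130.0) / (Q + 1160) = 34
→ Q = 1160·(130.0 − 34)/(34 − 3.000) = 3592 L/s.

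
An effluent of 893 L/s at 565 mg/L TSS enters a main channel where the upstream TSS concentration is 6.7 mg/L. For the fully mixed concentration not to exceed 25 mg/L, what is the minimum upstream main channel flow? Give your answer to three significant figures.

Set C_mix = 25: (Q·6.700 + 893.0·565.0) / (Q + 893.0) = 25
→ Q = 893.0·(565.0 − 25)/(25 − 6.700) = 26350 L/s.

26400 L/s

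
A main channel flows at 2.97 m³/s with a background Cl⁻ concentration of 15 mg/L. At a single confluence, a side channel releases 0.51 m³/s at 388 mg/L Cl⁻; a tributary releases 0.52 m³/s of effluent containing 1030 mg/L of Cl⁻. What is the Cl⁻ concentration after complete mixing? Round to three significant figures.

Conservation of mass: C = (2.970·15.00 + 0.5100·388.0 + 0.5200·1030) / 4.000 = 778.0/4.000 = 194.5 mg/L.

195 mg/L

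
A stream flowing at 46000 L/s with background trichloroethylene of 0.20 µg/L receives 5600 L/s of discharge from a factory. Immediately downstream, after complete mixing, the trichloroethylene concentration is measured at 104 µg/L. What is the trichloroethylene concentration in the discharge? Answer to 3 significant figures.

957 µg/L

Mass balance: 46000·0.2000 + 5600·Cₑ = 51600·104.0
→ Cₑ = (51600·104.0 − 46000·0.2000) / 5600 = 956.6 µg/L.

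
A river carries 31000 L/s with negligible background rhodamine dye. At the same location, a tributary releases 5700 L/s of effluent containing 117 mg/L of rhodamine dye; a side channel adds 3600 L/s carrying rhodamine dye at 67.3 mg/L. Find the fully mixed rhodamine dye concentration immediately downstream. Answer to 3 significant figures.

Mass balance: C = (31000·0 + 5700·117.0 + 3600·67.30) / 40300 = 909200/40300 = 22.56 mg/L.

22.6 mg/L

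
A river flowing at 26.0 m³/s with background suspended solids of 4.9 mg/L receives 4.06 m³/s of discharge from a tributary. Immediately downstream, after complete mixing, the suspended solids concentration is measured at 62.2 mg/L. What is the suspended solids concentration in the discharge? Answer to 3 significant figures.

429 mg/L

Mass balance: 26.00·4.900 + 4.060·Cₑ = 30.06·62.20
→ Cₑ = (30.06·62.20 − 26.00·4.900) / 4.060 = 429.1 mg/L.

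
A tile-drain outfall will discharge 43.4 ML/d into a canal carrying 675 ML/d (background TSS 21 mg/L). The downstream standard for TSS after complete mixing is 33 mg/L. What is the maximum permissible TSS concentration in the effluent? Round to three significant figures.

At the limit, (Qr·Cr + Qe·Cₑ)/(Qr + Qe) = 33:
Cₑ = (718.4·33 − 675.0·21.00) / 43.40 = 219.6 mg/L.

220 mg/L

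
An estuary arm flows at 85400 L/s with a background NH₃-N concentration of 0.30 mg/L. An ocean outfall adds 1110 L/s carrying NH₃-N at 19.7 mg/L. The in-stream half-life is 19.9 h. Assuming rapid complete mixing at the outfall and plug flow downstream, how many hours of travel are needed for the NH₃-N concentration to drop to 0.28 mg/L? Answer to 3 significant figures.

Mixed concentration C = ΣQC/ΣQ = (85400·0.3000 + 1110·19.70) / 86510 = 47490/86510 = 0.5489 mg/L.
Half-life 19.9 h → k = ln 2 / 19.9 = 0.03483 h⁻¹ = 0.8360 d⁻¹.
0.5489·exp(−k·t) = 0.28 → t = ln(0.5489/0.28)/k = 69570 s = 19.33 h.

19.3 h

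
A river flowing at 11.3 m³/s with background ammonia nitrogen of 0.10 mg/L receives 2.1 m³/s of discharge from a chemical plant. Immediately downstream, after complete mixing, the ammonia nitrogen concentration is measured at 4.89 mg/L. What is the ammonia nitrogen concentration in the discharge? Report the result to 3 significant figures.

Mass balance: 11.30·0.1000 + 2.100·Cₑ = 13.40·4.890
→ Cₑ = (13.40·4.890 − 11.30·0.1000) / 2.100 = 30.66 mg/L.

30.7 mg/L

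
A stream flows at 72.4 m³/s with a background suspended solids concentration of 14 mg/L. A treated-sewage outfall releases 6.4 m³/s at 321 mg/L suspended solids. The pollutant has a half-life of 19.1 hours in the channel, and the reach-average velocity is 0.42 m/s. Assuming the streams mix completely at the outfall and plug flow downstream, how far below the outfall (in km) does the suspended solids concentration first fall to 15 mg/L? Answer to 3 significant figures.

39.7 km

Flow-weighted average: C = (72.40·14.00 + 6.400·321.0) / 78.80 = 3068/78.80 = 38.93 mg/L.
Half-life 19.1 h → k = ln 2 / 19.1 = 0.03629 h⁻¹ = 0.8710 d⁻¹.
Set 38.93·exp(−k·t) = 15 → t = ln(38.93/15)/k = 94620 s = 26.28 h.
Distance = v·t = 0.42·94620 = 39740 m = 39.74 km.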